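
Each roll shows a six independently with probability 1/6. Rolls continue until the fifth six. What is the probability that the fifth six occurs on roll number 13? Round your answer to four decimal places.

Y = trial on which the fifth success occurs; negative binomial, r=5, p=0.166667.
P(Y=13) = C(12,4) · p^5 · (1−p)^8
= 495 · 0.0001286 · 0.23257 = 0.014805

0.0148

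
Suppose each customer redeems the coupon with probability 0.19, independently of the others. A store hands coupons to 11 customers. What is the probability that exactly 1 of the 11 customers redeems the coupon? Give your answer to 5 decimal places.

0.25410

X ~ Binomial(n=11, p=0.19).
P(X=1) = C(11,1) · p^1 · (1−p)^10
= 11 · 0.19 · 0.12158 = 0.2540952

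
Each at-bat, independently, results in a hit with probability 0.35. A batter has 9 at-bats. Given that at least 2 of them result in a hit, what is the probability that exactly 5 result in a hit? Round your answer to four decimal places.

0.1344

X ~ Binomial(9, 0.35). Want P(X=5 | X≥2) = P(X=5) / P(X≥2).
P(X=5) = C(9,5)·0.35^5·0.65^4 = 0.118131
P(X≥2) = 1 − 0.020712 − 0.100373 = 0.878915
Ratio = 0.118131 / 0.878915 = 0.134406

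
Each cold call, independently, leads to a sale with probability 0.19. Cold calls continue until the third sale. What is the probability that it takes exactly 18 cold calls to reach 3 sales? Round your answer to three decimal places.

0.040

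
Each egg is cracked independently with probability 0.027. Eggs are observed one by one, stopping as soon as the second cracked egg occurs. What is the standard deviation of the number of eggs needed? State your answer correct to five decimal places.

51.66633

Y = total eggs until the second success; negative binomial with r=2, p=0.027.
SD(Y) = √[r(1−p)/p²] = √(2669.4101509) = 51.6663348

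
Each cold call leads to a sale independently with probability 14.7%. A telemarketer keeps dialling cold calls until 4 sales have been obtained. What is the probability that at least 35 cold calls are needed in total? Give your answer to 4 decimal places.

Needing more than 34 cold calls ⇔ fewer than 4 successes in the first 34. With X ~ Binomial(34, 0.147), P(Y > 34) = P(X ≤ 3).
  k=0: C(34,0)·0.147^0·0.853^34 = 0.004490
  k=1: C(34,1)·0.147^1·0.853^33 = 0.026310
  k=2: C(34,2)·0.147^2·0.853^32 = 0.074811
  k=3: C(34,3)·0.147^3·0.853^31 = 0.137519
P(X ≤ 3) = 0.243130

0.2431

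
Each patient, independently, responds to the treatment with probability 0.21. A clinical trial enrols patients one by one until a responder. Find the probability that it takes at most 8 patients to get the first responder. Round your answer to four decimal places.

Y = number of patients to the first success; geometric, p = 0.21.
P(Y ≤ 8) = 1 − (1−p)^8 = 1 − 0.151711 = 0.848289

0.8483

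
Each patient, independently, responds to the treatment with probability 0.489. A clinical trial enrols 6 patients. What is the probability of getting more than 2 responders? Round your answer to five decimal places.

0.63540

X ~ Binomial(6, 0.489); P(X ≥ 3) = Σ C(6,k) p^k (1−p)^(6−k) over k:
  k=3: C(6,3)·0.489^3·0.511^3 = 0.3120465
  k=4: C(6,4)·0.489^4·0.511^2 = 0.2239590
  k=5: C(6,5)·0.489^5·0.511^1 = 0.0857268
  k=6: C(6,6)·0.489^6·0.511^0 = 0.0136727
Total = 0.6354049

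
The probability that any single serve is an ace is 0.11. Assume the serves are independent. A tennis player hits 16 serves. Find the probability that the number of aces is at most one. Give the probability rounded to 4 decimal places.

0.4614

X ~ Binomial(16, 0.11); P(X ≤ 1) = Σ C(16,k) p^k (1−p)^(16−k) over k:
  k=0: C(16,0)·0.11^0·0.89^16 = 0.154967
  k=1: C(16,1)·0.11^1·0.89^15 = 0.306452
Total = 0.461420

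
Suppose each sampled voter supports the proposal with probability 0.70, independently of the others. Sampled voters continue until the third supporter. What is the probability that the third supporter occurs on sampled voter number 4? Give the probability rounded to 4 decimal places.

Y = trial on which the third success occurs; negative binomial, r=3, p=0.70.
P(Y=4) = C(3,2) · p^3 · (1−p)^1
= 3 · 0.343 · 0.3 = 0.308700

0.3087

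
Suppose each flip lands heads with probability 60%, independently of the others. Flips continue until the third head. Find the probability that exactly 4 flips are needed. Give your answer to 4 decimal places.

Y = trial on which the third success occurs; negative binomial, r=3, p=0.60.
P(Y=4) = C(3,2) · p^3 · (1−p)^1
= 3 · 0.216 · 0.4 = 0.259200

0.2592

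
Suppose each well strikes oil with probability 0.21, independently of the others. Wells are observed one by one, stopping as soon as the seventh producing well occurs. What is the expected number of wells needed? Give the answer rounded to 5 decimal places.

Y = total wells until the seventh success; negative binomial with r=7, p=0.21.
E[Y] = r / p = 7 / 0.21 = 33.3333333

33.33333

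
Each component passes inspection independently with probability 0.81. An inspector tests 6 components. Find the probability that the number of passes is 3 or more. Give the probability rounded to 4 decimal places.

0.9859

X ~ Binomial(6, 0.81); P(X ≥ 3) = Σ C(6,k) p^k (1−p)^(6−k) over k:
  k=3: C(6,3)·0.81^3·0.19^3 = 0.072903
  k=4: C(6,4)·0.81^4·0.19^2 = 0.233098
  k=5: C(6,5)·0.81^5·0.19^1 = 0.397493
  k=6: C(6,6)·0.81^6·0.19^0 = 0.282430
Total = 0.985924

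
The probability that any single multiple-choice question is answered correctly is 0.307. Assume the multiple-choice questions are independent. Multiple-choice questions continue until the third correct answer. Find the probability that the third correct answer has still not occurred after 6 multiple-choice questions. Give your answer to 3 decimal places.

0.731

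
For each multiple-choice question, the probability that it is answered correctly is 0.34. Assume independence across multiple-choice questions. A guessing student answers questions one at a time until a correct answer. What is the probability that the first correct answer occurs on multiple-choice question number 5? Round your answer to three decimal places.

Geometric (trials to first success), p = 0.34.
P(Y = 5) = (1−p)^4 · p = 0.18975 · 0.34 = 0.06451

0.065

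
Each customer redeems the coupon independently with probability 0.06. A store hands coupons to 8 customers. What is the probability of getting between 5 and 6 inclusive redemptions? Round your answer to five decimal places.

0.00004

X ~ Binomial(8, 0.06); P(5 ≤ X ≤ 6) = Σ C(8,k) p^k (1−p)^(8−k) over k:
  k=5: C(8,5)·0.06^5·0.94^3 = 0.0000362
  k=6: C(8,6)·0.06^6·0.94^2 = 0.0000012
Total = 0.0000373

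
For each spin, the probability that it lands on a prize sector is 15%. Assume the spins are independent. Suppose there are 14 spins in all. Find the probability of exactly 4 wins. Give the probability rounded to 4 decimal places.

X ~ Binomial(n=14, p=0.15).
P(X=4) = C(14,4) · p^4 · (1−p)^10
= 1001 · 0.00050625 · 0.19687 = 0.099767

0.0998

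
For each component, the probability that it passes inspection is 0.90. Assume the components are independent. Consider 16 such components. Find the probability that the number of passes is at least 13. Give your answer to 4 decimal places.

X ~ Binomial(16, 0.90); P(X ≥ 13) = Σ C(16,k) p^k (1−p)^(16−k) over k:
  k=13: C(16,13)·0.90^13·0.10^3 = 0.142344
  k=14: C(16,14)·0.90^14·0.10^2 = 0.274522
  k=15: C(16,15)·0.90^15·0.10^1 = 0.329426
  k=16: C(16,16)·0.90^16·0.10^0 = 0.185302
Total = 0.931594

0.9316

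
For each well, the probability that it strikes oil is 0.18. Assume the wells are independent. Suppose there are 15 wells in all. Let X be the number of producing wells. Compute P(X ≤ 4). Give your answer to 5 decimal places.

X ~ Binomial(15, 0.18); P(X ≤ 4) = Σ C(15,k) p^k (1−p)^(15−k) over k:
  k=0: C(15,0)·0.18^0·0.82^15 = 0.0509575
  k=1: C(15,1)·0.18^1·0.82^14 = 0.1677868
  k=2: C(15,2)·0.18^2·0.82^13 = 0.2578187
  k=3: C(15,3)·0.18^3·0.82^12 = 0.2452422
  k=4: C(15,4)·0.18^4·0.82^11 = 0.1615009
Total = 0.8833060

0.88331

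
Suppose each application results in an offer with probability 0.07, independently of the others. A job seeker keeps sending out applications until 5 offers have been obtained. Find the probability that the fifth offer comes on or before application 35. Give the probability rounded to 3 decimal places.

0.095

Finishing within 35 applications ⇔ at least 5 successes in the first 35. With X ~ Binomial(35, 0.07), P(Y ≤ 35) = 1 − P(X ≤ 4).
  k=0: C(35,0)·0.07^0·0.93^35 = 0.07887
  k=1: C(35,1)·0.07^1·0.93^34 = 0.20777
  k=2: C(35,2)·0.07^2·0.93^33 = 0.26586
  k=3: C(35,3)·0.07^3·0.93^32 = 0.22012
  k=4: C(35,4)·0.07^4·0.93^31 = 0.13254
1 − 0.90516 = 0.09484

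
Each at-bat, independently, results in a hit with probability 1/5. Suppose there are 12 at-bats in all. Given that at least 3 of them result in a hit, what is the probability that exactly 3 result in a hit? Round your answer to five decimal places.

0.53486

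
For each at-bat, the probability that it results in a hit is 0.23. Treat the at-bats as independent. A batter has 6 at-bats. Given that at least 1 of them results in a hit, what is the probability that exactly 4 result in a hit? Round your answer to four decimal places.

0.0314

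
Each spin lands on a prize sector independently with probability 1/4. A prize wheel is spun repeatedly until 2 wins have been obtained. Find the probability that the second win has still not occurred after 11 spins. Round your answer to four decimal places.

0.1971

Needing more than 11 spins ⇔ fewer than 2 successes in the first 11. With X ~ Binomial(11, 0.25), P(Y > 11) = P(X ≤ 1).
  k=0: C(11,0)·0.25^0·0.75^11 = 0.042235
  k=1: C(11,1)·0.25^1·0.75^10 = 0.154862
P(X ≤ 1) = 0.197097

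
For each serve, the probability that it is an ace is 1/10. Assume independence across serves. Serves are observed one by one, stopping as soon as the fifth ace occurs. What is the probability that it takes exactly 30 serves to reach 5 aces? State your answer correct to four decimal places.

0.0171

Y = trial on which the fifth success occurs; negative binomial, r=5, p=0.10.
P(Y=30) = C(29,4) · p^5 · (1−p)^25
= 23751 · 1e-05 · 0.07179 = 0.017051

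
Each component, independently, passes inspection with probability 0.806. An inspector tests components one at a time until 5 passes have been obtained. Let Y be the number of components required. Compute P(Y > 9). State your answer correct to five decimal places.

Needing more than 9 components ⇔ fewer than 5 successes in the first 9. With X ~ Binomial(9, 0.806), P(Y > 9) = P(X ≤ 4).
  k=0: C(9,0)·0.806^0·0.194^9 = 0.0000004
  k=1: C(9,1)·0.806^1·0.194^8 = 0.0000146
  k=2: C(9,2)·0.806^2·0.194^7 = 0.0002419
  k=3: C(9,3)·0.806^3·0.194^6 = 0.0023447
  k=4: C(9,4)·0.806^4·0.194^5 = 0.0146123
P(X ≤ 4) = 0.0172139

0.01721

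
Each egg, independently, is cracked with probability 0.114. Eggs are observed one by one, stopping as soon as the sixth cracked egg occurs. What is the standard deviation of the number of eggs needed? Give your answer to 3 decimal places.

20.225

Y = total eggs until the sixth success; negative binomial with r=6, p=0.114.
SD(Y) = √[r(1−p)/p²] = √(409.04894) = 20.22496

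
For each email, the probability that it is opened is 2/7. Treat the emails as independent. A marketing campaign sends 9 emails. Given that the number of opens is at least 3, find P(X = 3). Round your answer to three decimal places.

0.522

X ~ Binomial(9, 0.285714). Want P(X=3 | X≥3) = P(X=3) / P(X≥3).
P(X=3) = C(9,3)·0.285714^3·0.714286^6 = 0.26020
P(X≥3) = 1 − 0.04840 − 0.17424 − 0.27879 = 0.49857
Ratio = 0.26020 / 0.49857 = 0.52189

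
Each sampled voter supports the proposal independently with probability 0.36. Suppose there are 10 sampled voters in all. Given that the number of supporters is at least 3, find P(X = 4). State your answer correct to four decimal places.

0.3192

X ~ Binomial(10, 0.36). Want P(X=4 | X≥3) = P(X=4) / P(X≥3).
P(X=4) = C(10,4)·0.36^4·0.64^6 = 0.242387
P(X≥3) = 1 − 0.011529 − 0.064852 − 0.164156 = 0.759463
Ratio = 0.242387 / 0.759463 = 0.319156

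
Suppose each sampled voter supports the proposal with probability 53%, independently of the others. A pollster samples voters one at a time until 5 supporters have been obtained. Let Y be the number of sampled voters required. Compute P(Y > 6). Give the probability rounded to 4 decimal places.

0.8599

Needing more than 6 sampled voters ⇔ fewer than 5 successes in the first 6. With X ~ Binomial(6, 0.53), P(Y > 6) = P(X ≤ 4).
  k=0: C(6,0)·0.53^0·0.47^6 = 0.010779
  k=1: C(6,1)·0.53^1·0.47^5 = 0.072932
  k=2: C(6,2)·0.53^2·0.47^4 = 0.205605
  k=3: C(6,3)·0.53^3·0.47^3 = 0.309137
  k=4: C(6,4)·0.53^4·0.47^2 = 0.261451
P(X ≤ 4) = 0.859905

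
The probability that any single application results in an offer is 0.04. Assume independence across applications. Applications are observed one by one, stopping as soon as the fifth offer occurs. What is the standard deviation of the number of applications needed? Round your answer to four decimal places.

54.7723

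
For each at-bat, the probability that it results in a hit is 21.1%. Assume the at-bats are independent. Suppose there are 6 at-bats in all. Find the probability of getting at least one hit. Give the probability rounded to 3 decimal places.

0.759

P(at least one) = 1 − P(none) = 1 − (1 − 0.211)^6
= 1 − 0.24125 = 0.75875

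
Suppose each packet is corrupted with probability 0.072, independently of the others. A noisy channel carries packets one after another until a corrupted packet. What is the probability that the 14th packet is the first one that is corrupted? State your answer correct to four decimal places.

Geometric (trials to first success), p = 0.072.
P(Y = 14) = (1−p)^13 · p = 0.37855 · 0.072 = 0.027256

0.0273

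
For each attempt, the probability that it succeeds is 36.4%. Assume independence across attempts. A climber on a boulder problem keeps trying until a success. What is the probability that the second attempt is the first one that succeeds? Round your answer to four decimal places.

Geometric (trials to first success), p = 0.364.
P(Y = 2) = (1−p)^1 · p = 0.636 · 0.364 = 0.231504

0.2315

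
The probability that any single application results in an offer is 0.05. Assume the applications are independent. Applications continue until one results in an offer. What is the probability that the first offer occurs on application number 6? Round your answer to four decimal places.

Geometric (trials to first success), p = 0.05.
P(Y = 6) = (1−p)^5 · p = 0.77378 · 0.05 = 0.038689

0.0387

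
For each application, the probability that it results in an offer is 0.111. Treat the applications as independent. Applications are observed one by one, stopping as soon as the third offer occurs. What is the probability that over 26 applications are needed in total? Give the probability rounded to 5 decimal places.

Needing more than 26 applications ⇔ fewer than 3 successes in the first 26. With X ~ Binomial(26, 0.111), P(Y > 26) = P(X ≤ 2).
  k=0: C(26,0)·0.111^0·0.889^26 = 0.0469295
  k=1: C(26,1)·0.111^1·0.889^25 = 0.1523493
  k=2: C(26,2)·0.111^2·0.889^24 = 0.2377780
P(X ≤ 2) = 0.4370567

0.43706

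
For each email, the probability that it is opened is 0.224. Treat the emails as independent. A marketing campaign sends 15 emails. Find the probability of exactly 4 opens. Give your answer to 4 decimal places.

X ~ Binomial(n=15, p=0.224).
P(X=4) = C(15,4) · p^4 · (1−p)^11
= 1365 · 0.0025176 · 0.061444 = 0.211156

0.2112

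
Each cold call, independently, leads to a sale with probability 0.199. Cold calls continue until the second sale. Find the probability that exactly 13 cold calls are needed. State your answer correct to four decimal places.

Y = trial on which the second success occurs; negative binomial, r=2, p=0.199.
P(Y=13) = C(12,1) · p^2 · (1−p)^11
= 12 · 0.039601 · 0.087088 = 0.041385

0.0414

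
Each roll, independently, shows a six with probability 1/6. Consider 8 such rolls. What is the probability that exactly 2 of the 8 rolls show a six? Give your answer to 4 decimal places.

X ~ Binomial(n=8, p=0.166667).
P(X=2) = C(8,2) · p^2 · (1−p)^6
= 28 · 0.027778 · 0.3349 = 0.260476

0.2605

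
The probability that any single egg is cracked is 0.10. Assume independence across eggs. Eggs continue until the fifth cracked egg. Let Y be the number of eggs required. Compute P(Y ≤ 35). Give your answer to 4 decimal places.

Finishing within 35 eggs ⇔ at least 5 successes in the first 35. With X ~ Binomial(35, 0.10), P(Y ≤ 35) = 1 − P(X ≤ 4).
  k=0: C(35,0)·0.10^0·0.90^35 = 0.025032
  k=1: C(35,1)·0.10^1·0.90^34 = 0.097345
  k=2: C(35,2)·0.10^2·0.90^33 = 0.183874
  k=3: C(35,3)·0.10^3·0.90^32 = 0.224735
  k=4: C(35,4)·0.10^4·0.90^31 = 0.199764
1 − 0.730749 = 0.269251

0.2693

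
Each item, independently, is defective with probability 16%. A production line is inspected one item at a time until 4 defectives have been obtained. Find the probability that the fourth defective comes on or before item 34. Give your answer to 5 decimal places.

0.81571

Finishing within 34 items ⇔ at least 4 successes in the first 34. With X ~ Binomial(34, 0.16), P(Y ≤ 34) = 1 − P(X ≤ 3).
  k=0: C(34,0)·0.16^0·0.84^34 = 0.0026638
  k=1: C(34,1)·0.16^1·0.84^33 = 0.0172510
  k=2: C(34,2)·0.16^2·0.84^32 = 0.0542176
  k=3: C(34,3)·0.16^3·0.84^31 = 0.1101563
1 − 0.1842887 = 0.8157113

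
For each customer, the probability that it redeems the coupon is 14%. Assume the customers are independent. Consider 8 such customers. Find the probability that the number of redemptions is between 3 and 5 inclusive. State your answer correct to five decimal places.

0.08891

X ~ Binomial(8, 0.14); P(3 ≤ X ≤ 5) = Σ C(8,k) p^k (1−p)^(8−k) over k:
  k=3: C(8,3)·0.14^3·0.86^5 = 0.0722877
  k=4: C(8,4)·0.14^4·0.86^4 = 0.0147097
  k=5: C(8,5)·0.14^5·0.86^3 = 0.0019157
Total = 0.0889131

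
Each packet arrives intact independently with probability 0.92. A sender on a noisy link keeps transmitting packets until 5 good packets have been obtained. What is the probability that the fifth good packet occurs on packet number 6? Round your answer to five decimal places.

0.26363

Y = trial on which the fifth success occurs; negative binomial, r=5, p=0.92.
P(Y=6) = C(5,4) · p^5 · (1−p)^1
= 5 · 0.65908 · 0.08 = 0.2636326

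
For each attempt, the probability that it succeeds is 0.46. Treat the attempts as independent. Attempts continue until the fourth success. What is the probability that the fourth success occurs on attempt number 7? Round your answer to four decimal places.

Y = trial on which the fourth success occurs; negative binomial, r=4, p=0.46.
P(Y=7) = C(6,3) · p^4 · (1−p)^3
= 20 · 0.044775 · 0.15746 = 0.141008

0.1410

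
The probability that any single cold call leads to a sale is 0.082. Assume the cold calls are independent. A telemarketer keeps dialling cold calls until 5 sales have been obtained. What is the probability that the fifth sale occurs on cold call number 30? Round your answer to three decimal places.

0.010

Y = trial on which the fifth success occurs; negative binomial, r=5, p=0.082.
P(Y=30) = C(29,4) · p^5 · (1−p)^25
= 23751 · 3.7074e-06 · 0.11778 = 0.01037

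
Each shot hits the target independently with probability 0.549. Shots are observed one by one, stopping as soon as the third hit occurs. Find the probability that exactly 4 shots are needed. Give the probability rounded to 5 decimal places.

Y = trial on which the third success occurs; negative binomial, r=3, p=0.549.
P(Y=4) = C(3,2) · p^3 · (1−p)^1
= 3 · 0.16547 · 0.451 = 0.2238798

0.22388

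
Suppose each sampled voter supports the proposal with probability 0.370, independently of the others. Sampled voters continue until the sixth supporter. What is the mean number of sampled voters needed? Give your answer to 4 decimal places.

16.2162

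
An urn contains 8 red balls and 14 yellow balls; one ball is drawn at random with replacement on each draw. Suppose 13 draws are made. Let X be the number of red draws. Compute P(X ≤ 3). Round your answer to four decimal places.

0.2449

X ~ Binomial(13, 0.363636); P(X ≤ 3) = Σ C(13,k) p^k (1−p)^(13−k) over k:
  k=0: C(13,0)·0.363636^0·0.636364^13 = 0.002807
  k=1: C(13,1)·0.363636^1·0.636364^12 = 0.020849
  k=2: C(13,2)·0.363636^2·0.636364^11 = 0.071481
  k=3: C(13,3)·0.363636^3·0.636364^10 = 0.149769
Total = 0.244904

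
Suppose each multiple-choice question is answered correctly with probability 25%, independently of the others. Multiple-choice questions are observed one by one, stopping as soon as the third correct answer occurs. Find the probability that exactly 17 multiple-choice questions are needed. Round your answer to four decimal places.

Y = trial on which the third success occurs; negative binomial, r=3, p=0.25.
P(Y=17) = C(16,2) · p^3 · (1−p)^14
= 120 · 0.015625 · 0.017818 = 0.033409

0.0334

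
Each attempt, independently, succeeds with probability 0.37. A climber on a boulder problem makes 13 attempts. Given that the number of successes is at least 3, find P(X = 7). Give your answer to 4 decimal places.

X ~ Binomial(13, 0.37). Want P(X=7 | X≥3) = P(X=7) / P(X≥3).
P(X=7) = C(13,7)·0.37^7·0.63^6 = 0.101853
P(X≥3) = 1 − 0.002463 − 0.018803 − 0.066259 = 0.912475
Ratio = 0.101853 / 0.912475 = 0.111622

0.1116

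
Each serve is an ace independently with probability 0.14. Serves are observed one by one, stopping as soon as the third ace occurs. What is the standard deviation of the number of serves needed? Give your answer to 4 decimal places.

Y = total serves until the third success; negative binomial with r=3, p=0.14.
SD(Y) = √[r(1−p)/p²] = √(131.632653) = 11.473127

11.4731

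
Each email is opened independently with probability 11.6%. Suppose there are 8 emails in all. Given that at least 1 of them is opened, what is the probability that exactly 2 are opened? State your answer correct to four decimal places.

X ~ Binomial(8, 0.116). Want P(X=2 | X≥1) = P(X=2) / P(X≥1).
P(X=2) = C(8,2)·0.116^2·0.884^6 = 0.179799
P(X≥1) = 1 − 0.372922 = 0.627078
Ratio = 0.179799 / 0.627078 = 0.286725

0.2867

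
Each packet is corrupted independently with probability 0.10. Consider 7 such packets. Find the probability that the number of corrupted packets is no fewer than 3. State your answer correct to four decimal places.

0.0257

X ~ Binomial(7, 0.10); P(X ≥ 3) = Σ C(7,k) p^k (1−p)^(7−k) over k:
  k=3: C(7,3)·0.10^3·0.90^4 = 0.022964
  k=4: C(7,4)·0.10^4·0.90^3 = 0.002551
  k=5: C(7,5)·0.10^5·0.90^2 = 0.000170
  k=6: C(7,6)·0.10^6·0.90^1 = 0.000006
  k=7: C(7,7)·0.10^7·0.90^0 = 0.000000
Total = 0.025691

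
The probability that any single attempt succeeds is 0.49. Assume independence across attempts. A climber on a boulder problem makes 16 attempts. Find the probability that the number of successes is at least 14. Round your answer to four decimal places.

X ~ Binomial(16, 0.49); P(X ≥ 14) = Σ C(16,k) p^k (1−p)^(16−k) over k:
  k=14: C(16,14)·0.49^14·0.51^2 = 0.001436
  k=15: C(16,15)·0.49^15·0.51^1 = 0.000184
  k=16: C(16,16)·0.49^16·0.51^0 = 0.000011
Total = 0.001631

0.0016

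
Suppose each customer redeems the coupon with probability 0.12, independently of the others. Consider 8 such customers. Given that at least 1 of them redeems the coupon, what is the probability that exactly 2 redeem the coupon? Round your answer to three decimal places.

0.292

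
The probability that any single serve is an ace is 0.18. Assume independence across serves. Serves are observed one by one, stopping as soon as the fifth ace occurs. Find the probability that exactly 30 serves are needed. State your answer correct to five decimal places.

0.03143

Y = trial on which the fifth success occurs; negative binomial, r=5, p=0.18.
P(Y=30) = C(29,4) · p^5 · (1−p)^25
= 23751 · 0.00018896 · 0.007004 = 0.0314334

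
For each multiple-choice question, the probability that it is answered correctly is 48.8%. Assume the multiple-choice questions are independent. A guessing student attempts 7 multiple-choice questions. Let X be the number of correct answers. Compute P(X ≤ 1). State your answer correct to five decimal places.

X ~ Binomial(7, 0.488); P(X ≤ 1) = Σ C(7,k) p^k (1−p)^(7−k) over k:
  k=0: C(7,0)·0.488^0·0.512^7 = 0.0092234
  k=1: C(7,1)·0.488^1·0.512^6 = 0.0615372
Total = 0.0707606

0.07076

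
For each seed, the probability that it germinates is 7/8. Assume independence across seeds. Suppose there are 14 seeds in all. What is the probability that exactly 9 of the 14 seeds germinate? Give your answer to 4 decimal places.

X ~ Binomial(n=14, p=0.875).
P(X=9) = C(14,9) · p^9 · (1−p)^5
= 2002 · 0.30066 · 3.0518e-05 = 0.018369

0.0184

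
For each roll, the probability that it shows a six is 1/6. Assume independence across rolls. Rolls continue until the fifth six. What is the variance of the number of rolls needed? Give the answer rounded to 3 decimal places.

150.000

Y = total rolls until the fifth success; negative binomial with r=5, p=0.166667.
Var(Y) = r(1−p)/p² = 5·0.833333 / 0.166667² = 150.00000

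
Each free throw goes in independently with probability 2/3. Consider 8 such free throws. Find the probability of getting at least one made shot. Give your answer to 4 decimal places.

0.9998

P(at least one) = 1 − P(none) = 1 − (1 − 0.666667)^8
= 1 − 0.000152 = 0.999848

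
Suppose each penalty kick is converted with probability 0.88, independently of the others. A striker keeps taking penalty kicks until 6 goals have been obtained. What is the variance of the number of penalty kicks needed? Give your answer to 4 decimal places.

Y = total penalty kicks until the sixth success; negative binomial with r=6, p=0.88.
Var(Y) = r(1−p)/p² = 6·0.12 / 0.88² = 0.929752

0.9298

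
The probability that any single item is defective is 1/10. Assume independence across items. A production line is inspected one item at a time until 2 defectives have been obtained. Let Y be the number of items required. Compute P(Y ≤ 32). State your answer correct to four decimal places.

Finishing within 32 items ⇔ at least 2 successes in the first 32. With X ~ Binomial(32, 0.10), P(Y ≤ 32) = 1 − P(X ≤ 1).
  k=0: C(32,0)·0.10^0·0.90^32 = 0.034337
  k=1: C(32,1)·0.10^1·0.90^31 = 0.122087
1 − 0.156423 = 0.843577

0.8436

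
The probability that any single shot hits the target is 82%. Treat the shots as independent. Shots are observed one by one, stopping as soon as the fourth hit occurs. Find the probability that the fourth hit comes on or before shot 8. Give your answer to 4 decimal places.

0.9935

Finishing within 8 shots ⇔ at least 4 successes in the first 8. With X ~ Binomial(8, 0.82), P(Y ≤ 8) = 1 − P(X ≤ 3).
  k=0: C(8,0)·0.82^0·0.18^8 = 0.000001
  k=1: C(8,1)·0.82^1·0.18^7 = 0.000040
  k=2: C(8,2)·0.82^2·0.18^6 = 0.000640
  k=3: C(8,3)·0.82^3·0.18^5 = 0.005834
1 − 0.006516 = 0.993484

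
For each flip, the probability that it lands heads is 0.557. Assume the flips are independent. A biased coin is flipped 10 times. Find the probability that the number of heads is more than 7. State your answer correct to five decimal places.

0.10756

X ~ Binomial(10, 0.557); P(X ≥ 8) = Σ C(10,k) p^k (1−p)^(10−k) over k:
  k=8: C(10,8)·0.557^8·0.443^2 = 0.0818204
  k=9: C(10,9)·0.557^9·0.443^1 = 0.0228613
  k=10: C(10,10)·0.557^10·0.443^0 = 0.0028744
Total = 0.1075561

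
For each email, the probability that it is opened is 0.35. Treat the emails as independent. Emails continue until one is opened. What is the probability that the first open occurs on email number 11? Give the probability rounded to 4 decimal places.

Geometric (trials to first success), p = 0.35.
P(Y = 11) = (1−p)^10 · p = 0.013463 · 0.35 = 0.004712

0.0047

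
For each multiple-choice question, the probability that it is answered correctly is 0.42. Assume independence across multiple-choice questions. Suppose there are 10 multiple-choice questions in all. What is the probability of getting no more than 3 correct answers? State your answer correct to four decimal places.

X ~ Binomial(10, 0.42); P(X ≤ 3) = Σ C(10,k) p^k (1−p)^(10−k) over k:
  k=0: C(10,0)·0.42^0·0.58^10 = 0.004308
  k=1: C(10,1)·0.42^1·0.58^9 = 0.031196
  k=2: C(10,2)·0.42^2·0.58^8 = 0.101656
  k=3: C(10,3)·0.42^3·0.58^7 = 0.196302
Total = 0.333463

0.3335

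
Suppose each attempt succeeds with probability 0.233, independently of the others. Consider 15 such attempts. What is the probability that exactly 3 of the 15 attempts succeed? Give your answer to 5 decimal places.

0.23857

X ~ Binomial(n=15, p=0.233).
P(X=3) = C(15,3) · p^3 · (1−p)^12
= 455 · 0.012649 · 0.041452 = 0.2385742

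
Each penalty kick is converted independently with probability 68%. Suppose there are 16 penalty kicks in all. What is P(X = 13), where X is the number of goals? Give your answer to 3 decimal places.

0.122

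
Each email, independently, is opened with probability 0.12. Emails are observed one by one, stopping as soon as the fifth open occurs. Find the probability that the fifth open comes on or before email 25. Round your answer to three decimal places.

Finishing within 25 emails ⇔ at least 5 successes in the first 25. With X ~ Binomial(25, 0.12), P(Y ≤ 25) = 1 − P(X ≤ 4).
  k=0: C(25,0)·0.12^0·0.88^25 = 0.04093
  k=1: C(25,1)·0.12^1·0.88^24 = 0.13954
  k=2: C(25,2)·0.12^2·0.88^23 = 0.22834
  k=3: C(25,3)·0.12^3·0.88^22 = 0.23872
  k=4: C(25,4)·0.12^4·0.88^21 = 0.17904
1 − 0.82658 = 0.17342

0.173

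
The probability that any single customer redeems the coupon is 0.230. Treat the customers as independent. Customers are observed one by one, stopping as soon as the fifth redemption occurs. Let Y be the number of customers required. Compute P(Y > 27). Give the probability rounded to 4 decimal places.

Needing more than 27 customers ⇔ fewer than 5 successes in the first 27. With X ~ Binomial(27, 0.23), P(Y > 27) = P(X ≤ 4).
  k=0: C(27,0)·0.23^0·0.77^27 = 0.000861
  k=1: C(27,1)·0.23^1·0.77^26 = 0.006948
  k=2: C(27,2)·0.23^2·0.77^25 = 0.026979
  k=3: C(27,3)·0.23^3·0.77^24 = 0.067156
  k=4: C(27,4)·0.23^4·0.77^23 = 0.120358
P(X ≤ 4) = 0.222303

0.2223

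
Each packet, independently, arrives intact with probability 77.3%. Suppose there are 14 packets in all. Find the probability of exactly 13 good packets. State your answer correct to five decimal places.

X ~ Binomial(n=14, p=0.773).
P(X=13) = C(14,13) · p^13 · (1−p)^1
= 14 · 0.035183 · 0.227 = 0.1118117

0.11181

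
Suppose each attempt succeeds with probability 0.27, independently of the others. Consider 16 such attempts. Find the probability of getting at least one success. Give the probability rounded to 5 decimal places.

0.99350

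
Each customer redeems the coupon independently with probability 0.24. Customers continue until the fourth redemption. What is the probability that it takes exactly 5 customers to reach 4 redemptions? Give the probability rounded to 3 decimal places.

0.010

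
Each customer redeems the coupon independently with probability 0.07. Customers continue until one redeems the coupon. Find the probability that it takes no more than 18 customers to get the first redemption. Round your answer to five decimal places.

0.72917

Y = number of customers to the first success; geometric, p = 0.07.
P(Y ≤ 18) = 1 − (1−p)^18 = 1 − 0.2708277 = 0.7291723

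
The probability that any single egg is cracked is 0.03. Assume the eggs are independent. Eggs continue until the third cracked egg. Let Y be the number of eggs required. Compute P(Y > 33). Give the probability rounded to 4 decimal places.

Needing more than 33 eggs ⇔ fewer than 3 successes in the first 33. With X ~ Binomial(33, 0.03), P(Y > 33) = P(X ≤ 2).
  k=0: C(33,0)·0.03^0·0.97^33 = 0.365988
  k=1: C(33,1)·0.03^1·0.97^32 = 0.373534
  k=2: C(33,2)·0.03^2·0.97^31 = 0.184842
P(X ≤ 2) = 0.924365

0.9244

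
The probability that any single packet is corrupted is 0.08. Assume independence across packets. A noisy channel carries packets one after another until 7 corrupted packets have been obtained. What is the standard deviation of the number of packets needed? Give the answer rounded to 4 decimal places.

31.7214

Y = total packets until the seventh success; negative binomial with r=7, p=0.08.
SD(Y) = √[r(1−p)/p²] = √(1006.250000) = 31.721444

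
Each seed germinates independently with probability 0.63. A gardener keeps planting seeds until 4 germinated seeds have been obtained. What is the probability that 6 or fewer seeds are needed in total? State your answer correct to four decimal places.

Finishing within 6 seeds ⇔ at least 4 successes in the first 6. With X ~ Binomial(6, 0.63), P(Y ≤ 6) = 1 − P(X ≤ 3).
  k=0: C(6,0)·0.63^0·0.37^6 = 0.002566
  k=1: C(6,1)·0.63^1·0.37^5 = 0.026212
  k=2: C(6,2)·0.63^2·0.37^4 = 0.111578
  k=3: C(6,3)·0.63^3·0.37^3 = 0.253313
1 − 0.393669 = 0.606331

0.6063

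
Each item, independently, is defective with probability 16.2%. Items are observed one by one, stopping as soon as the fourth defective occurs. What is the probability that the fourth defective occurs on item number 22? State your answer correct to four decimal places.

Y = trial on which the fourth success occurs; negative binomial, r=4, p=0.162.
P(Y=22) = C(21,3) · p^4 · (1−p)^18
= 1330 · 0.00068875 · 0.041533 = 0.038046

0.0380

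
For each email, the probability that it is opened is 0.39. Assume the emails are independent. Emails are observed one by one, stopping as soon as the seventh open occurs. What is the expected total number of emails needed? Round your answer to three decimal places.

Y = total emails until the seventh success; negative binomial with r=7, p=0.39.
E[Y] = r / p = 7 / 0.39 = 17.94872

17.949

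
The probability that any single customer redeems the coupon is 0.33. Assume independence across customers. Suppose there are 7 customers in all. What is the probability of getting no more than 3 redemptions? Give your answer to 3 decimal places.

X ~ Binomial(7, 0.33); P(X ≤ 3) = Σ C(7,k) p^k (1−p)^(7−k) over k:
  k=0: C(7,0)·0.33^0·0.67^7 = 0.06061
  k=1: C(7,1)·0.33^1·0.67^6 = 0.20896
  k=2: C(7,2)·0.33^2·0.67^5 = 0.30876
  k=3: C(7,3)·0.33^3·0.67^4 = 0.25346
Total = 0.83179

0.832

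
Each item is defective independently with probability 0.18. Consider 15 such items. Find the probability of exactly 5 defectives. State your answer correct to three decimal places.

X ~ Binomial(n=15, p=0.18).
P(X=5) = C(15,5) · p^5 · (1−p)^10
= 3003 · 0.00018896 · 0.13745 = 0.07799

0.078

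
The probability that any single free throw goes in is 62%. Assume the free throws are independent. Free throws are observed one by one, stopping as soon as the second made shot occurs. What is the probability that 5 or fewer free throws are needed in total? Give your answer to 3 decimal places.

0.927

Finishing within 5 free throws ⇔ at least 2 successes in the first 5. With X ~ Binomial(5, 0.62), P(Y ≤ 5) = 1 − P(X ≤ 1).
  k=0: C(5,0)·0.62^0·0.38^5 = 0.00792
  k=1: C(5,1)·0.62^1·0.38^4 = 0.06464
1 − 0.07256 = 0.92744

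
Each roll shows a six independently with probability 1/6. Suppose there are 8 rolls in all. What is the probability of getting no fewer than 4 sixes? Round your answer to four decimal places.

X ~ Binomial(8, 0.166667); P(X ≥ 4) = Σ C(8,k) p^k (1−p)^(8−k) over k:
  k=4: C(8,4)·0.166667^4·0.833333^4 = 0.026048
  k=5: C(8,5)·0.166667^5·0.833333^3 = 0.004168
  k=6: C(8,6)·0.166667^6·0.833333^2 = 0.000417
  k=7: C(8,7)·0.166667^7·0.833333^1 = 0.000024
  k=8: C(8,8)·0.166667^8·0.833333^0 = 0.000001
Total = 0.030656

0.0307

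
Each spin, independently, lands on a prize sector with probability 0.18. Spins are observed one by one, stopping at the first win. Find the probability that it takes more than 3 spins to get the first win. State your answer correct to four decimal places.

0.5514

Y = number of spins to the first success; geometric, p = 0.18.
P(Y > 3) = P(first 3 all fail) = (1−p)^3 = 0.551368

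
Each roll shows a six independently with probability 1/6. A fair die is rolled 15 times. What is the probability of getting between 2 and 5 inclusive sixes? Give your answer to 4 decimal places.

X ~ Binomial(15, 0.166667); P(2 ≤ X ≤ 5) = Σ C(15,k) p^k (1−p)^(15−k) over k:
  k=2: C(15,2)·0.166667^2·0.833333^13 = 0.272603
  k=3: C(15,3)·0.166667^3·0.833333^12 = 0.236256
  k=4: C(15,4)·0.166667^4·0.833333^11 = 0.141754
  k=5: C(15,5)·0.166667^5·0.833333^10 = 0.062372
Total = 0.712984

0.7130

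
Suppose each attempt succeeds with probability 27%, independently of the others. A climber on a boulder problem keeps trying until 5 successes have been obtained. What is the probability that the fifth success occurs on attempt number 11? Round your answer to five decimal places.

Y = trial on which the fifth success occurs; negative binomial, r=5, p=0.27.
P(Y=11) = C(10,4) · p^5 · (1−p)^6
= 210 · 0.0014349 · 0.15133 = 0.0456011

0.04560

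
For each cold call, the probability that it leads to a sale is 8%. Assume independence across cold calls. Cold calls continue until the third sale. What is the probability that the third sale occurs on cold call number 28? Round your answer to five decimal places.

0.02235

Y = trial on which the third success occurs; negative binomial, r=3, p=0.08.
P(Y=28) = C(27,2) · p^3 · (1−p)^25
= 351 · 0.000512 · 0.12436 = 0.0223498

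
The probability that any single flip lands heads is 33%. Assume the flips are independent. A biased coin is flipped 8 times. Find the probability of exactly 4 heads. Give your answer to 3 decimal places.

X ~ Binomial(n=8, p=0.33).
P(X=4) = C(8,4) · p^4 · (1−p)^4
= 70 · 0.011859 · 0.20151 = 0.16728

0.167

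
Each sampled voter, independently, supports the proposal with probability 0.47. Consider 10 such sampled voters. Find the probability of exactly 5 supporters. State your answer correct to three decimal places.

0.242

X ~ Binomial(n=10, p=0.47).
P(X=5) = C(10,5) · p^5 · (1−p)^5
= 252 · 0.022935 · 0.04182 = 0.24170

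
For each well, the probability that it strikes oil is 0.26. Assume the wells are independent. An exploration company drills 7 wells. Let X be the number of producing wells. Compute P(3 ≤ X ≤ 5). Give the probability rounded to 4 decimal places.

X ~ Binomial(7, 0.26); P(3 ≤ X ≤ 5) = Σ C(7,k) p^k (1−p)^(7−k) over k:
  k=3: C(7,3)·0.26^3·0.74^4 = 0.184465
  k=4: C(7,4)·0.26^4·0.74^3 = 0.064812
  k=5: C(7,5)·0.26^5·0.74^2 = 0.013663
Total = 0.262941

0.2629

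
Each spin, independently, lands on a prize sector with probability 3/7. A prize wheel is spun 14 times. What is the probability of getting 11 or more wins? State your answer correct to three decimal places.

0.007

X ~ Binomial(14, 0.428571); P(X ≥ 11) = Σ C(14,k) p^k (1−p)^(14−k) over k:
  k=11: C(14,11)·0.428571^11·0.571429^3 = 0.00608
  k=12: C(14,12)·0.428571^12·0.571429^2 = 0.00114
  k=13: C(14,13)·0.428571^13·0.571429^1 = 0.00013
  k=14: C(14,14)·0.428571^14·0.571429^0 = 0.00001
Total = 0.00736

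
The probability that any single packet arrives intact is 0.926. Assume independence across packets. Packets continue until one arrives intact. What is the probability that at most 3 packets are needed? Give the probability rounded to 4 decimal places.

0.9996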